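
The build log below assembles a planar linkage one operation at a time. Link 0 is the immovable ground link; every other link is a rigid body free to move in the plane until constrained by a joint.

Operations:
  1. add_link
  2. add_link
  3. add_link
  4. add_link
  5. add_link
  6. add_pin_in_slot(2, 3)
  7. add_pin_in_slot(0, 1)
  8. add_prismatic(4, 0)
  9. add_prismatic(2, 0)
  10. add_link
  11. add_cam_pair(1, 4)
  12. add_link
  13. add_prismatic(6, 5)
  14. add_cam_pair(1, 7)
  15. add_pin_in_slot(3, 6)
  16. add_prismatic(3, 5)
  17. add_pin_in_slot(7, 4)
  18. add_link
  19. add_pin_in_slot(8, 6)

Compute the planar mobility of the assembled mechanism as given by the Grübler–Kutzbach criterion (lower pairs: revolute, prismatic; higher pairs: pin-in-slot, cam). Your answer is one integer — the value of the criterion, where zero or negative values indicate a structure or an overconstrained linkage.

M = 9

ground; <1,0,0>
#1 <2,0,0>
#2 <3,0,0>
#3 <4,0,0>
#4 <5,0,0>
#5 <6,0,0>
PS:2↔3 J2 <6,0,1>
PS:0↔1 J2 <6,0,2>
P:4↔0 J1 <6,1,2>
P:2↔0 J1 <6,2,2>
#6 <7,2,2>
C:1↔4 J2 <7,2,3>
#7 <8,2,3>
P:6↔5 J1 <8,3,3>
C:1↔7 J2 <8,3,4>
PS:3↔6 J2 <8,3,5>
P:3↔5 J1 <8,4,5>
PS:7↔4 J2 <8,4,6>
#8 <9,4,6>
PS:8↔6 J2 <9,4,7>
3×8 − 2×4 − 1×7 = 9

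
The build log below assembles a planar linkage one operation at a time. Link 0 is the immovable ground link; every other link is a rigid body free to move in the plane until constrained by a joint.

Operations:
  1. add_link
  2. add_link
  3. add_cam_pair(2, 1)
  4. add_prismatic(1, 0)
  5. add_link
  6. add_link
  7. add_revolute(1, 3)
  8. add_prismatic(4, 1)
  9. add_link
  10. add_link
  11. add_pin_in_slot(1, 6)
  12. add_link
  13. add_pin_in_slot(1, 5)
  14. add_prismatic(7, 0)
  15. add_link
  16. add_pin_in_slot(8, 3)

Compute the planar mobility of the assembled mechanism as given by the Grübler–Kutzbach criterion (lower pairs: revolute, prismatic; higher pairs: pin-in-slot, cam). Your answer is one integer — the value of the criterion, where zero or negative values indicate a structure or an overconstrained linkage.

M = 12

ground; <1,0,0>
#1 <2,0,0>
#2 <3,0,0>
C:2↔1 J2 <3,0,1>
P:1↔0 J1 <3,1,1>
#3 <4,1,1>
#4 <5,1,1>
R:1↔3 J1 <5,2,1>
P:4↔1 J1 <5,3,1>
#5 <6,3,1>
#6 <7,3,1>
PS:1↔6 J2 <7,3,2>
#7 <8,3,2>
PS:1↔5 J2 <8,3,3>
P:7↔0 J1 <8,4,3>
#8 <9,4,3>
PS:8↔3 J2 <9,4,4>
3×8 − 2×4 − 1×4 = 12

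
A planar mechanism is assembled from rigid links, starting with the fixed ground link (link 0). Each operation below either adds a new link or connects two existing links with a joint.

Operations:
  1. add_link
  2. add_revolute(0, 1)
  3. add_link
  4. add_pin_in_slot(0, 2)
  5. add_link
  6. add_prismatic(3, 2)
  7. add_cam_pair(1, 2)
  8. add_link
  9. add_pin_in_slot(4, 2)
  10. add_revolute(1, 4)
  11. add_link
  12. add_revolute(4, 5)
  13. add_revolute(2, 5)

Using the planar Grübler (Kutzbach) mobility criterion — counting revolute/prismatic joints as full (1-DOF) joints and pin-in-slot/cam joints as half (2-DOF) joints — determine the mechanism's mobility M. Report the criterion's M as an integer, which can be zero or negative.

M = 2

[1;0;0] (link 0 is ground)
L+ [2;0;0]
R(0,1)∈J1 [2;1;0]
L+ [3;1;0]
PS(0,2)∈J2 [3;1;1]
L+ [4;1;1]
P(3,2)∈J1 [4;2;1]
C(1,2)∈J2 [4;2;2]
L+ [5;2;2]
PS(4,2)∈J2 [5;2;3]
R(1,4)∈J1 [5;3;3]
L+ [6;3;3]
R(4,5)∈J1 [6;4;3]
R(2,5)∈J1 [6;5;3]
mobility = 15 − 10 − 3 = 2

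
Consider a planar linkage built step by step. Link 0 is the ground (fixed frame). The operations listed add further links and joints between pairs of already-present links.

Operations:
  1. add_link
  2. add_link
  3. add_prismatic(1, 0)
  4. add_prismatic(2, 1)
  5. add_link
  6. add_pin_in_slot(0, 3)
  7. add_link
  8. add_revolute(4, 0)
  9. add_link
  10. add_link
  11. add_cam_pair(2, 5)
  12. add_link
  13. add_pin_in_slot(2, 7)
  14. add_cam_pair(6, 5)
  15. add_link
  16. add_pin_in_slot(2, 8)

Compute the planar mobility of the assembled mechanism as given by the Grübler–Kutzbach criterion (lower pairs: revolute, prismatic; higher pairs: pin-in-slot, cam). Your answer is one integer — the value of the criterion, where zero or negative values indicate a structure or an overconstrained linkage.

M = 13

ground; <1,0,0>
#1 <2,0,0>
#2 <3,0,0>
P:1↔0 J1 <3,1,0>
P:2↔1 J1 <3,2,0>
#3 <4,2,0>
PS:0↔3 J2 <4,2,1>
#4 <5,2,1>
R:4↔0 J1 <5,3,1>
#5 <6,3,1>
#6 <7,3,1>
C:2↔5 J2 <7,3,2>
#7 <8,3,2>
PS:2↔7 J2 <8,3,3>
C:6↔5 J2 <8,3,4>
#8 <9,3,4>
PS:2↔8 J2 <9,3,5>
3×8 − 2×3 − 1×5 = 13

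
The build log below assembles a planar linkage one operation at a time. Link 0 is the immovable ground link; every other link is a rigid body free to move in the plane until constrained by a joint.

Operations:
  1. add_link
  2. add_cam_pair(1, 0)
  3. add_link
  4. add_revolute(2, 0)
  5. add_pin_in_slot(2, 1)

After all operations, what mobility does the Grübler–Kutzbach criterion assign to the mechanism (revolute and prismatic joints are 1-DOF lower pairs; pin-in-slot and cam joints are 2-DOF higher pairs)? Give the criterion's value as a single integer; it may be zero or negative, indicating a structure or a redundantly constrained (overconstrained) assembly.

M = 2

L=1 J1=0 J2=0
add link → L=2 J1=0 J2=0
C@1,0 dof=2 J2 → L=2 J1=0 J2=1
add link → L=3 J1=0 J2=1
R@2,0 dof=1 J1 → L=3 J1=1 J2=1
PS@2,1 dof=2 J2 → L=3 J1=1 J2=2
M=3(L−1)−2J1−J2=3·2−2·1−2=2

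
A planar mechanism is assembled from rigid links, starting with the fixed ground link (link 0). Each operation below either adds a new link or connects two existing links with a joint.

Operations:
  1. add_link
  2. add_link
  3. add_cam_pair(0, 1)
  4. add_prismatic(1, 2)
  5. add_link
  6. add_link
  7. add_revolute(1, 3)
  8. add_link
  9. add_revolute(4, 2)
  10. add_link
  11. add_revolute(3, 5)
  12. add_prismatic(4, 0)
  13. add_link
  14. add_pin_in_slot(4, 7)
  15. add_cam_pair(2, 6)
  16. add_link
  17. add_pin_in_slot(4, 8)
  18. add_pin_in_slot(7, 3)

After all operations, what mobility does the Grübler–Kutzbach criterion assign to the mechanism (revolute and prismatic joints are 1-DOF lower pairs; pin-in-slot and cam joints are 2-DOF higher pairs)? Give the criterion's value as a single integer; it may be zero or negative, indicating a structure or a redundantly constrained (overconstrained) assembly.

L=1 J1=0 J2=0
add link → L=2 J1=0 J2=0
add link → L=3 J1=0 J2=0
C@0,1 dof=2 J2 → L=3 J1=0 J2=1
P@1,2 dof=1 J1 → L=3 J1=1 J2=1
add link → L=4 J1=1 J2=1
add link → L=5 J1=1 J2=1
R@1,3 dof=1 J1 → L=5 J1=2 J2=1
add link → L=6 J1=2 J2=1
R@4,2 dof=1 J1 → L=6 J1=3 J2=1
add link → L=7 J1=3 J2=1
R@3,5 dof=1 J1 → L=7 J1=4 J2=1
P@4,0 dof=1 J1 → L=7 J1=5 J2=1
add link → L=8 J1=5 J2=1
PS@4,7 dof=2 J2 → L=8 J1=5 J2=2
C@2,6 dof=2 J2 → L=8 J1=5 J2=3
add link → L=9 J1=5 J2=3
PS@4,8 dof=2 J2 → L=9 J1=5 J2=4
PS@7,3 dof=2 J2 → L=9 J1=5 J2=5
M=3(L−1)−2J1−J2=3·8−2·5−5=9

M = 9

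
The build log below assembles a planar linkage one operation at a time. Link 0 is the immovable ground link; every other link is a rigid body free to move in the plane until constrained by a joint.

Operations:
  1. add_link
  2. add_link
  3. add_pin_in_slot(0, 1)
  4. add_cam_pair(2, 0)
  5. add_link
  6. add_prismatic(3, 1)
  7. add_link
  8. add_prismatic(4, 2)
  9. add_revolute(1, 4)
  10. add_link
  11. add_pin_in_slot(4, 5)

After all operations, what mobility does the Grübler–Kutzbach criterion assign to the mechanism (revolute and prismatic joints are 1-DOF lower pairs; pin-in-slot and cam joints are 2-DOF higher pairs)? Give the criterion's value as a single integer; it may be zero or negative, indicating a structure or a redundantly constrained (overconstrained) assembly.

M = 6

(L,J1,J2)=(1,0,0); link0 fixed
link1: (2,0,0)
link2: (3,0,0)
PS 0-1 [J2]: (3,0,1)
C 2-0 [J2]: (3,0,2)
link3: (4,0,2)
P 3-1 [J1]: (4,1,2)
link4: (5,1,2)
P 4-2 [J1]: (5,2,2)
R 1-4 [J1]: (5,3,2)
link5: (6,3,2)
PS 4-5 [J2]: (6,3,3)
Grübler: 3·5 − 2·3 − 3 = 6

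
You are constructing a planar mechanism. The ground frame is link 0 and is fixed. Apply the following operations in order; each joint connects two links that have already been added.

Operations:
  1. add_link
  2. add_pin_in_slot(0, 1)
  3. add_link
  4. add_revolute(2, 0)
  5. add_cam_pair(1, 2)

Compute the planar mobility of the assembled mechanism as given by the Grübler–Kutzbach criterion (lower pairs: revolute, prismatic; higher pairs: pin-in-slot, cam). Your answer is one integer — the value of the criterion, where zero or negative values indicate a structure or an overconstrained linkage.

L=1 J1=0 J2=0
add link → L=2 J1=0 J2=0
PS@0,1 dof=2 J2 → L=2 J1=0 J2=1
add link → L=3 J1=0 J2=1
R@2,0 dof=1 J1 → L=3 J1=1 J2=1
C@1,2 dof=2 J2 → L=3 J1=1 J2=2
M=3(L−1)−2J1−J2=3·2−2·1−2=2

M = 2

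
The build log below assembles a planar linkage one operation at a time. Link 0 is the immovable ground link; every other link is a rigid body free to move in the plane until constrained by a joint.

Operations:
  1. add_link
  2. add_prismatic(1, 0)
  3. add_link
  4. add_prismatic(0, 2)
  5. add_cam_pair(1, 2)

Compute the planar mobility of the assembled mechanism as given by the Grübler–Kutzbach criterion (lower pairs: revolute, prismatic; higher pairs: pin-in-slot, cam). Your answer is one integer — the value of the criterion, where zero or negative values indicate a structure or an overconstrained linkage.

link 0 = ground. State L|J1|J2 = 1|0|0
+link1  2|0|0
P(1,0) f=1→J1  2|1|0
+link2  3|1|0
P(0,2) f=1→J1  3|2|0
C(1,2) f=2→J2  3|2|1
M = 3(3−1)−2·2−1 = 6−4−1 = 1

M = 1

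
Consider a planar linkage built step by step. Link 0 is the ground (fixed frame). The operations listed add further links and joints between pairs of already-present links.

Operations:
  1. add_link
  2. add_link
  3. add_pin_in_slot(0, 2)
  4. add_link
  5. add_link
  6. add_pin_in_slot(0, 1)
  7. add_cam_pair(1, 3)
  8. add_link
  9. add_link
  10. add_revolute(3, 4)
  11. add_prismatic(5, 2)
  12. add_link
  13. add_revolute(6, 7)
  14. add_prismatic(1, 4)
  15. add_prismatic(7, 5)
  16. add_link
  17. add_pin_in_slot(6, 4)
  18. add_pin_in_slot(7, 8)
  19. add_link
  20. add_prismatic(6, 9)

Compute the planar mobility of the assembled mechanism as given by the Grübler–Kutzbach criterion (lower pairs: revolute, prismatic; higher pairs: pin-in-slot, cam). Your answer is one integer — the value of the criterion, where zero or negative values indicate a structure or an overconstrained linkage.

L=1 J1=0 J2=0
add link → L=2 J1=0 J2=0
add link → L=3 J1=0 J2=0
PS@0,2 dof=2 J2 → L=3 J1=0 J2=1
add link → L=4 J1=0 J2=1
add link → L=5 J1=0 J2=1
PS@0,1 dof=2 J2 → L=5 J1=0 J2=2
C@1,3 dof=2 J2 → L=5 J1=0 J2=3
add link → L=6 J1=0 J2=3
add link → L=7 J1=0 J2=3
R@3,4 dof=1 J1 → L=7 J1=1 J2=3
P@5,2 dof=1 J1 → L=7 J1=2 J2=3
add link → L=8 J1=2 J2=3
R@6,7 dof=1 J1 → L=8 J1=3 J2=3
P@1,4 dof=1 J1 → L=8 J1=4 J2=3
P@7,5 dof=1 J1 → L=8 J1=5 J2=3
add link → L=9 J1=5 J2=3
PS@6,4 dof=2 J2 → L=9 J1=5 J2=4
PS@7,8 dof=2 J2 → L=9 J1=5 J2=5
add link → L=10 J1=5 J2=5
P@6,9 dof=1 J1 → L=10 J1=6 J2=5
M=3(L−1)−2J1−J2=3·9−2·6−5=10

M = 10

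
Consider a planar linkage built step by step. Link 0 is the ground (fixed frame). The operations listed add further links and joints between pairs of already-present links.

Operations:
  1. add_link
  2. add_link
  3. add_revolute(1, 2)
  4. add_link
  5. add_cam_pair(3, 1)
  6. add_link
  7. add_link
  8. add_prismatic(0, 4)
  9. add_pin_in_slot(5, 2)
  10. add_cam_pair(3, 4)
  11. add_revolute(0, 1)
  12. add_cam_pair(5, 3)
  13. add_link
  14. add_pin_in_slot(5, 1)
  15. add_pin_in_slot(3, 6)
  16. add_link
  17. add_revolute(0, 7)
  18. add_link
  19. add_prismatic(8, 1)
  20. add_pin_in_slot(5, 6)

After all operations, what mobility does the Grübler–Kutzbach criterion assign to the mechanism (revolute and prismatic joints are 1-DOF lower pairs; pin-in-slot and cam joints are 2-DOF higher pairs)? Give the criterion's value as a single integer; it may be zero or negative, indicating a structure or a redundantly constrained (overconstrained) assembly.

ground; <1,0,0>
#1 <2,0,0>
#2 <3,0,0>
R:1↔2 J1 <3,1,0>
#3 <4,1,0>
C:3↔1 J2 <4,1,1>
#4 <5,1,1>
#5 <6,1,1>
P:0↔4 J1 <6,2,1>
PS:5↔2 J2 <6,2,2>
C:3↔4 J2 <6,2,3>
R:0↔1 J1 <6,3,3>
C:5↔3 J2 <6,3,4>
#6 <7,3,4>
PS:5↔1 J2 <7,3,5>
PS:3↔6 J2 <7,3,6>
#7 <8,3,6>
R:0↔7 J1 <8,4,6>
#8 <9,4,6>
P:8↔1 J1 <9,5,6>
PS:5↔6 J2 <9,5,7>
3×8 − 2×5 − 1×7 = 7

M = 7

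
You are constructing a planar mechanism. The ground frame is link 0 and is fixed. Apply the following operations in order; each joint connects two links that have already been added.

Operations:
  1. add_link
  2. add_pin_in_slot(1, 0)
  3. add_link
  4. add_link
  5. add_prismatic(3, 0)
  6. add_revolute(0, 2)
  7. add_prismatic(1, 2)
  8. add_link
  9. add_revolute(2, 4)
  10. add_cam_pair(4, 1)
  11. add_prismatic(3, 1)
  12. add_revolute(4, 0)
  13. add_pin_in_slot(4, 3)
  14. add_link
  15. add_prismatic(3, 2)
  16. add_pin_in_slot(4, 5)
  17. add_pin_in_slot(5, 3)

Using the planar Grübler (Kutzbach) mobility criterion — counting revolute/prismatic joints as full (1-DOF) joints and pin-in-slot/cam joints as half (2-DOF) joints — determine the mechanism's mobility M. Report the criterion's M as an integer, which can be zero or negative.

ground; <1,0,0>
#1 <2,0,0>
PS:1↔0 J2 <2,0,1>
#2 <3,0,1>
#3 <4,0,1>
P:3↔0 J1 <4,1,1>
R:0↔2 J1 <4,2,1>
P:1↔2 J1 <4,3,1>
#4 <5,3,1>
R:2↔4 J1 <5,4,1>
C:4↔1 J2 <5,4,2>
P:3↔1 J1 <5,5,2>
R:4↔0 J1 <5,6,2>
PS:4↔3 J2 <5,6,3>
#5 <6,6,3>
P:3↔2 J1 <6,7,3>
PS:4↔5 J2 <6,7,4>
PS:5↔3 J2 <6,7,5>
3×5 − 2×7 − 1×5 = -4

M = -4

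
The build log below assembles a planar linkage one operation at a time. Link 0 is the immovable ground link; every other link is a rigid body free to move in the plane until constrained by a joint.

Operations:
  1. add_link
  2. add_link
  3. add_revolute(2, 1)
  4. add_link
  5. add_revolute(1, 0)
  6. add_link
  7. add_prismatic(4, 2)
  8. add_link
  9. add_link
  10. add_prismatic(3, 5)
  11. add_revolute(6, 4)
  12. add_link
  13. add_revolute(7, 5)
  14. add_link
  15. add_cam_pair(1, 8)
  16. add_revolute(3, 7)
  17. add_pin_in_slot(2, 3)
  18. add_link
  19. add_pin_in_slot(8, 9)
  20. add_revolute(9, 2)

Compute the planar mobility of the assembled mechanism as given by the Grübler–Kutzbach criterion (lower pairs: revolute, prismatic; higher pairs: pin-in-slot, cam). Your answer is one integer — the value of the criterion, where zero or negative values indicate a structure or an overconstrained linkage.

M = 8

L=1 J1=0 J2=0
add link → L=2 J1=0 J2=0
add link → L=3 J1=0 J2=0
R@2,1 dof=1 J1 → L=3 J1=1 J2=0
add link → L=4 J1=1 J2=0
R@1,0 dof=1 J1 → L=4 J1=2 J2=0
add link → L=5 J1=2 J2=0
P@4,2 dof=1 J1 → L=5 J1=3 J2=0
add link → L=6 J1=3 J2=0
add link → L=7 J1=3 J2=0
P@3,5 dof=1 J1 → L=7 J1=4 J2=0
R@6,4 dof=1 J1 → L=7 J1=5 J2=0
add link → L=8 J1=5 J2=0
R@7,5 dof=1 J1 → L=8 J1=6 J2=0
add link → L=9 J1=6 J2=0
C@1,8 dof=2 J2 → L=9 J1=6 J2=1
R@3,7 dof=1 J1 → L=9 J1=7 J2=1
PS@2,3 dof=2 J2 → L=9 J1=7 J2=2
add link → L=10 J1=7 J2=2
PS@8,9 dof=2 J2 → L=10 J1=7 J2=3
R@9,2 dof=1 J1 → L=10 J1=8 J2=3
M=3(L−1)−2J1−J2=3·9−2·8−3=8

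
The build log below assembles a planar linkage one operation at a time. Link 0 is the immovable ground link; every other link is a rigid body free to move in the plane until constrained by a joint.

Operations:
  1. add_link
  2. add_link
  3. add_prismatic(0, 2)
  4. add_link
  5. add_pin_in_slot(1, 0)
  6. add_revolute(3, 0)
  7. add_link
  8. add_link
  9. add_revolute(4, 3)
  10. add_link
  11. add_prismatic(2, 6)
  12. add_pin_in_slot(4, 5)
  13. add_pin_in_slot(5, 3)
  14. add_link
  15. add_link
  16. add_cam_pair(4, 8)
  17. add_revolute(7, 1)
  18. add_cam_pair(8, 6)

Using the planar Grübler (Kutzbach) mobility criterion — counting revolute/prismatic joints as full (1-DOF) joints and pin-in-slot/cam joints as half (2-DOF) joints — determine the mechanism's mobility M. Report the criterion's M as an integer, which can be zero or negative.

link 0 = ground. State L|J1|J2 = 1|0|0
+link1  2|0|0
+link2  3|0|0
P(0,2) f=1→J1  3|1|0
+link3  4|1|0
PS(1,0) f=2→J2  4|1|1
R(3,0) f=1→J1  4|2|1
+link4  5|2|1
+link5  6|2|1
R(4,3) f=1→J1  6|3|1
+link6  7|3|1
P(2,6) f=1→J1  7|4|1
PS(4,5) f=2→J2  7|4|2
PS(5,3) f=2→J2  7|4|3
+link7  8|4|3
+link8  9|4|3
C(4,8) f=2→J2  9|4|4
R(7,1) f=1→J1  9|5|4
C(8,6) f=2→J2  9|5|5
M = 3(9−1)−2·5−5 = 24−10−5 = 9

M = 9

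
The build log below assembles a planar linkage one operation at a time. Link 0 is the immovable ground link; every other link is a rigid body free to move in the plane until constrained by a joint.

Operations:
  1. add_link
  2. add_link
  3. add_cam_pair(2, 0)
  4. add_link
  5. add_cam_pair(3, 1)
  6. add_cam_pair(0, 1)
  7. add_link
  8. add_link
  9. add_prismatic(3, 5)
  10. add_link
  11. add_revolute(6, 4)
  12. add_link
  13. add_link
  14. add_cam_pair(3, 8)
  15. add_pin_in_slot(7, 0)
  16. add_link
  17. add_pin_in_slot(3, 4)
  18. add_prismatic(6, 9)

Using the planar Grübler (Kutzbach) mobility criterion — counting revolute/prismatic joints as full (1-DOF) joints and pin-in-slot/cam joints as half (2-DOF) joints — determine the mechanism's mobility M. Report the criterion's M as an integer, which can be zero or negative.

ground; <1,0,0>
#1 <2,0,0>
#2 <3,0,0>
C:2↔0 J2 <3,0,1>
#3 <4,0,1>
C:3↔1 J2 <4,0,2>
C:0↔1 J2 <4,0,3>
#4 <5,0,3>
#5 <6,0,3>
P:3↔5 J1 <6,1,3>
#6 <7,1,3>
R:6↔4 J1 <7,2,3>
#7 <8,2,3>
#8 <9,2,3>
C:3↔8 J2 <9,2,4>
PS:7↔0 J2 <9,2,5>
#9 <10,2,5>
PS:3↔4 J2 <10,2,6>
P:6↔9 J1 <10,3,6>
3×9 − 2×3 − 1×6 = 15

M = 15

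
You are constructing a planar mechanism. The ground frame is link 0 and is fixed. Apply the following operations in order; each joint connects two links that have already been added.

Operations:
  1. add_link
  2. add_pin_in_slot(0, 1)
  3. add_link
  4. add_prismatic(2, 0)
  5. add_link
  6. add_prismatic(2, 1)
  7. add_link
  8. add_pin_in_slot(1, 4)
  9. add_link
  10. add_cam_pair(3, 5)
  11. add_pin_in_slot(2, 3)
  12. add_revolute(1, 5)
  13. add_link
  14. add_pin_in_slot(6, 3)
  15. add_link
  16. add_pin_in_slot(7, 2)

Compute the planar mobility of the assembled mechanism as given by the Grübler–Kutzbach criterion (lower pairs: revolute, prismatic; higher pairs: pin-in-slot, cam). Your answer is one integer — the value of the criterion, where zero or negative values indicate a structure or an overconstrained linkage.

M = 9

L=1 J1=0 J2=0
add link → L=2 J1=0 J2=0
PS@0,1 dof=2 J2 → L=2 J1=0 J2=1
add link → L=3 J1=0 J2=1
P@2,0 dof=1 J1 → L=3 J1=1 J2=1
add link → L=4 J1=1 J2=1
P@2,1 dof=1 J1 → L=4 J1=2 J2=1
add link → L=5 J1=2 J2=1
PS@1,4 dof=2 J2 → L=5 J1=2 J2=2
add link → L=6 J1=2 J2=2
C@3,5 dof=2 J2 → L=6 J1=2 J2=3
PS@2,3 dof=2 J2 → L=6 J1=2 J2=4
R@1,5 dof=1 J1 → L=6 J1=3 J2=4
add link → L=7 J1=3 J2=4
PS@6,3 dof=2 J2 → L=7 J1=3 J2=5
add link → L=8 J1=3 J2=5
PS@7,2 dof=2 J2 → L=8 J1=3 J2=6
M=3(L−1)−2J1−J2=3·7−2·3−6=9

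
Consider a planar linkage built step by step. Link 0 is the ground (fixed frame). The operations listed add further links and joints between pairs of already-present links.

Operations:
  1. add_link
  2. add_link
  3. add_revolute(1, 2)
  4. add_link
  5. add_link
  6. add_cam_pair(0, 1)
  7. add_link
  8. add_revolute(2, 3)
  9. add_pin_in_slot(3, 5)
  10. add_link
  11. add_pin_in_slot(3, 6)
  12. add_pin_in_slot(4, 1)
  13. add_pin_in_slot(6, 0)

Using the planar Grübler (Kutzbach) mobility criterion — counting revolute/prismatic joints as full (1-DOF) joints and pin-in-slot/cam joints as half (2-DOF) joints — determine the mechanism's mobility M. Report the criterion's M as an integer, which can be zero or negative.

M = 9

ground; <1,0,0>
#1 <2,0,0>
#2 <3,0,0>
R:1↔2 J1 <3,1,0>
#3 <4,1,0>
#4 <5,1,0>
C:0↔1 J2 <5,1,1>
#5 <6,1,1>
R:2↔3 J1 <6,2,1>
PS:3↔5 J2 <6,2,2>
#6 <7,2,2>
PS:3↔6 J2 <7,2,3>
PS:4↔1 J2 <7,2,4>
PS:6↔0 J2 <7,2,5>
3×6 − 2×2 − 1×5 = 9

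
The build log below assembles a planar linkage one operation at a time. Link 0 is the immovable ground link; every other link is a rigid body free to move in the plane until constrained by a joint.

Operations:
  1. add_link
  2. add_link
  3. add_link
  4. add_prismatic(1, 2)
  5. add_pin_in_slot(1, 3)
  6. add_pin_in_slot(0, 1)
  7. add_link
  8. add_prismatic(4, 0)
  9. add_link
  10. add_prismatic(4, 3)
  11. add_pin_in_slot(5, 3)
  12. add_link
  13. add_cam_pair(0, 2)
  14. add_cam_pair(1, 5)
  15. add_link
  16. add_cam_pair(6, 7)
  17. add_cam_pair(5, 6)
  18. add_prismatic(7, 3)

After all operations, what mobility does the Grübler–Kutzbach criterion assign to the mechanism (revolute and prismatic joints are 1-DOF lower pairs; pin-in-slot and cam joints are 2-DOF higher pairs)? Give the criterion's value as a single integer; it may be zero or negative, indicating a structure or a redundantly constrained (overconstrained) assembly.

M = 6

link 0 = ground. State L|J1|J2 = 1|0|0
+link1  2|0|0
+link2  3|0|0
+link3  4|0|0
P(1,2) f=1→J1  4|1|0
PS(1,3) f=2→J2  4|1|1
PS(0,1) f=2→J2  4|1|2
+link4  5|1|2
P(4,0) f=1→J1  5|2|2
+link5  6|2|2
P(4,3) f=1→J1  6|3|2
PS(5,3) f=2→J2  6|3|3
+link6  7|3|3
C(0,2) f=2→J2  7|3|4
C(1,5) f=2→J2  7|3|5
+link7  8|3|5
C(6,7) f=2→J2  8|3|6
C(5,6) f=2→J2  8|3|7
P(7,3) f=1→J1  8|4|7
M = 3(8−1)−2·4−7 = 21−8−7 = 6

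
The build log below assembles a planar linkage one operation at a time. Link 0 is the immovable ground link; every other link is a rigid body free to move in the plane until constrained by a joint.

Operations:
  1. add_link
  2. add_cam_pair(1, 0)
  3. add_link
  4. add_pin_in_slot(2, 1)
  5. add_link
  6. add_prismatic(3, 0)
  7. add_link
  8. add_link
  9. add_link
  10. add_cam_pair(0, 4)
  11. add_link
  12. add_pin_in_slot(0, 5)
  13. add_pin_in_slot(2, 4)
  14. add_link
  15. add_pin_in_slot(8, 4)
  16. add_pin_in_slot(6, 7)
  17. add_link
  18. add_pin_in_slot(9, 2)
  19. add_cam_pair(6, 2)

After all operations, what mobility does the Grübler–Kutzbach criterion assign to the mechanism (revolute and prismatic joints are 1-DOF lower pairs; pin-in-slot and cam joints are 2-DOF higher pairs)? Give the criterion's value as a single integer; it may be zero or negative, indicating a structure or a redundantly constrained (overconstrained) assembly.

link 0 = ground. State L|J1|J2 = 1|0|0
+link1  2|0|0
C(1,0) f=2→J2  2|0|1
+link2  3|0|1
PS(2,1) f=2→J2  3|0|2
+link3  4|0|2
P(3,0) f=1→J1  4|1|2
+link4  5|1|2
+link5  6|1|2
+link6  7|1|2
C(0,4) f=2→J2  7|1|3
+link7  8|1|3
PS(0,5) f=2→J2  8|1|4
PS(2,4) f=2→J2  8|1|5
+link8  9|1|5
PS(8,4) f=2→J2  9|1|6
PS(6,7) f=2→J2  9|1|7
+link9  10|1|7
PS(9,2) f=2→J2  10|1|8
C(6,2) f=2→J2  10|1|9
M = 3(10−1)−2·1−9 = 27−2−9 = 16

M = 16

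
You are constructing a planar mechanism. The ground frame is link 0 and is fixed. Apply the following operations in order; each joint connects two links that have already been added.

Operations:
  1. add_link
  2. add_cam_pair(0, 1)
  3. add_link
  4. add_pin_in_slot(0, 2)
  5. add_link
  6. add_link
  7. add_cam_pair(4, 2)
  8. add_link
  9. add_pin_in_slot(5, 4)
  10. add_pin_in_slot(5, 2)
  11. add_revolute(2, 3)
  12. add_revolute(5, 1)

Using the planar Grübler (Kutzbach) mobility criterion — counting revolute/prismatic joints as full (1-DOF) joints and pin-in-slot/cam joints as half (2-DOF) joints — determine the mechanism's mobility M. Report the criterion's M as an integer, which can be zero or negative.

L=1 J1=0 J2=0
add link → L=2 J1=0 J2=0
C@0,1 dof=2 J2 → L=2 J1=0 J2=1
add link → L=3 J1=0 J2=1
PS@0,2 dof=2 J2 → L=3 J1=0 J2=2
add link → L=4 J1=0 J2=2
add link → L=5 J1=0 J2=2
C@4,2 dof=2 J2 → L=5 J1=0 J2=3
add link → L=6 J1=0 J2=3
PS@5,4 dof=2 J2 → L=6 J1=0 J2=4
PS@5,2 dof=2 J2 → L=6 J1=0 J2=5
R@2,3 dof=1 J1 → L=6 J1=1 J2=5
R@5,1 dof=1 J1 → L=6 J1=2 J2=5
M=3(L−1)−2J1−J2=3·5−2·2−5=6

M = 6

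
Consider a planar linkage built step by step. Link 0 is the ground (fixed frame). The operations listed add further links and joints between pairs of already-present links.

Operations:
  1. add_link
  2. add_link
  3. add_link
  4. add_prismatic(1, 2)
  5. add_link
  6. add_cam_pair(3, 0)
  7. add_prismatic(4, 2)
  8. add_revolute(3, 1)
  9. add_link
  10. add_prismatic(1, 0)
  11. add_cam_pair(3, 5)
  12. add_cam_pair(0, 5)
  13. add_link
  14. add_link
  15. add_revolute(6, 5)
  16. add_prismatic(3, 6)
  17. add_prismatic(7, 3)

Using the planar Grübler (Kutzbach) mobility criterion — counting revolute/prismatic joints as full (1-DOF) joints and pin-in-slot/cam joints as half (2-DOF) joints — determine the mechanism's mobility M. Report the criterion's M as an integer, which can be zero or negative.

M = 4

L=1 J1=0 J2=0
add link → L=2 J1=0 J2=0
add link → L=3 J1=0 J2=0
add link → L=4 J1=0 J2=0
P@1,2 dof=1 J1 → L=4 J1=1 J2=0
add link → L=5 J1=1 J2=0
C@3,0 dof=2 J2 → L=5 J1=1 J2=1
P@4,2 dof=1 J1 → L=5 J1=2 J2=1
R@3,1 dof=1 J1 → L=5 J1=3 J2=1
add link → L=6 J1=3 J2=1
P@1,0 dof=1 J1 → L=6 J1=4 J2=1
C@3,5 dof=2 J2 → L=6 J1=4 J2=2
C@0,5 dof=2 J2 → L=6 J1=4 J2=3
add link → L=7 J1=4 J2=3
add link → L=8 J1=4 J2=3
R@6,5 dof=1 J1 → L=8 J1=5 J2=3
P@3,6 dof=1 J1 → L=8 J1=6 J2=3
P@7,3 dof=1 J1 → L=8 J1=7 J2=3
M=3(L−1)−2J1−J2=3·7−2·7−3=4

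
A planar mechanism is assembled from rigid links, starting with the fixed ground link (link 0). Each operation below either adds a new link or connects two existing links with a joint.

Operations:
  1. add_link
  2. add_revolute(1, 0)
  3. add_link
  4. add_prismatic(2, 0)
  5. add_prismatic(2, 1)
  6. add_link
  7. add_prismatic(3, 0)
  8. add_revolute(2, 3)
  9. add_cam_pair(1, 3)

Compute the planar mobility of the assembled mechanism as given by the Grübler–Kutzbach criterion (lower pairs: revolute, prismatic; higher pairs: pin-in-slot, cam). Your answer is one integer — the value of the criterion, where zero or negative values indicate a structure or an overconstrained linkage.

(L,J1,J2)=(1,0,0); link0 fixed
link1: (2,0,0)
R 1-0 [J1]: (2,1,0)
link2: (3,1,0)
P 2-0 [J1]: (3,2,0)
P 2-1 [J1]: (3,3,0)
link3: (4,3,0)
P 3-0 [J1]: (4,4,0)
R 2-3 [J1]: (4,5,0)
C 1-3 [J2]: (4,5,1)
Grübler: 3·3 − 2·5 − 1 = -2

M = -2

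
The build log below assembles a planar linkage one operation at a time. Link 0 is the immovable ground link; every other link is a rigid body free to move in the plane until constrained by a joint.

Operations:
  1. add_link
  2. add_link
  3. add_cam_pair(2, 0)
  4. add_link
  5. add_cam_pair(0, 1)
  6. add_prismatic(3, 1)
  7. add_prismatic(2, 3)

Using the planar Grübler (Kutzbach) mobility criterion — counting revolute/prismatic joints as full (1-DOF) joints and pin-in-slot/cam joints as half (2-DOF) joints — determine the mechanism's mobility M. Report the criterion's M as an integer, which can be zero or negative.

M = 3

L=1 J1=0 J2=0
add link → L=2 J1=0 J2=0
add link → L=3 J1=0 J2=0
C@2,0 dof=2 J2 → L=3 J1=0 J2=1
add link → L=4 J1=0 J2=1
C@0,1 dof=2 J2 → L=4 J1=0 J2=2
P@3,1 dof=1 J1 → L=4 J1=1 J2=2
P@2,3 dof=1 J1 → L=4 J1=2 J2=2
M=3(L−1)−2J1−J2=3·3−2·2−2=3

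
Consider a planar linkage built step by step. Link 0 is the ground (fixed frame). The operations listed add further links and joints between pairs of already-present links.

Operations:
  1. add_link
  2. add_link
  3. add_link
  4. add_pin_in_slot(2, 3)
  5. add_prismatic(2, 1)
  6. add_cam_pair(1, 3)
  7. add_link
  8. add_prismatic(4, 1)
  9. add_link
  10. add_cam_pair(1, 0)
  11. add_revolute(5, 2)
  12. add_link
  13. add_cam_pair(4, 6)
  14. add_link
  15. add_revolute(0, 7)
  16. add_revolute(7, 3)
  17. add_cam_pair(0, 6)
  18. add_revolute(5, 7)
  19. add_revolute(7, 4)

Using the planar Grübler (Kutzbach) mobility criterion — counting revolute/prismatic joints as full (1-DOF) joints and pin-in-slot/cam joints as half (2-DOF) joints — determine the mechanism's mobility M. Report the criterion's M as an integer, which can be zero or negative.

ground; <1,0,0>
#1 <2,0,0>
#2 <3,0,0>
#3 <4,0,0>
PS:2↔3 J2 <4,0,1>
P:2↔1 J1 <4,1,1>
C:1↔3 J2 <4,1,2>
#4 <5,1,2>
P:4↔1 J1 <5,2,2>
#5 <6,2,2>
C:1↔0 J2 <6,2,3>
R:5↔2 J1 <6,3,3>
#6 <7,3,3>
C:4↔6 J2 <7,3,4>
#7 <8,3,4>
R:0↔7 J1 <8,4,4>
R:7↔3 J1 <8,5,4>
C:0↔6 J2 <8,5,5>
R:5↔7 J1 <8,6,5>
R:7↔4 J1 <8,7,5>
3×7 − 2×7 − 1×5 = 2

M = 2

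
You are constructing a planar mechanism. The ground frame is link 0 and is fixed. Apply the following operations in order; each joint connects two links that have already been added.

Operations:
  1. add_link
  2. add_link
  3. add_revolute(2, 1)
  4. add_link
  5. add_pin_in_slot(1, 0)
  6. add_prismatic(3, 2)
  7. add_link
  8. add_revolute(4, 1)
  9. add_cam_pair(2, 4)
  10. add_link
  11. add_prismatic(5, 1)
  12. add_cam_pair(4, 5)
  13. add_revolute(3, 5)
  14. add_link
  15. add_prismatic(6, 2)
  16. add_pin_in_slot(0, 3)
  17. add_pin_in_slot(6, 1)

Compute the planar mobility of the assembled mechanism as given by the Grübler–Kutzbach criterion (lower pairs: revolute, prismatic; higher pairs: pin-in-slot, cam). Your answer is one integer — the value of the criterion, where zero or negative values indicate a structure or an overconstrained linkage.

M = 1

(L,J1,J2)=(1,0,0); link0 fixed
link1: (2,0,0)
link2: (3,0,0)
R 2-1 [J1]: (3,1,0)
link3: (4,1,0)
PS 1-0 [J2]: (4,1,1)
P 3-2 [J1]: (4,2,1)
link4: (5,2,1)
R 4-1 [J1]: (5,3,1)
C 2-4 [J2]: (5,3,2)
link5: (6,3,2)
P 5-1 [J1]: (6,4,2)
C 4-5 [J2]: (6,4,3)
R 3-5 [J1]: (6,5,3)
link6: (7,5,3)
P 6-2 [J1]: (7,6,3)
PS 0-3 [J2]: (7,6,4)
PS 6-1 [J2]: (7,6,5)
Grübler: 3·6 − 2·6 − 5 = 1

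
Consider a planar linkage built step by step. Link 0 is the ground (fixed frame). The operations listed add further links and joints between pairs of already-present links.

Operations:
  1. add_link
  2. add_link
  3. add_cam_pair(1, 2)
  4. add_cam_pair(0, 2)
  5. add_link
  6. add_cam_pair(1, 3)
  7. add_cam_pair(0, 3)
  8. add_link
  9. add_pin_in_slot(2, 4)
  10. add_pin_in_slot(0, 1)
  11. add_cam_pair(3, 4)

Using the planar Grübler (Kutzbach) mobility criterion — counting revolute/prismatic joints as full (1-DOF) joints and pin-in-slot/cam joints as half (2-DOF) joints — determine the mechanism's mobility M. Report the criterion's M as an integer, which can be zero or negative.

M = 5

ground; <1,0,0>
#1 <2,0,0>
#2 <3,0,0>
C:1↔2 J2 <3,0,1>
C:0↔2 J2 <3,0,2>
#3 <4,0,2>
C:1↔3 J2 <4,0,3>
C:0↔3 J2 <4,0,4>
#4 <5,0,4>
PS:2↔4 J2 <5,0,5>
PS:0↔1 J2 <5,0,6>
C:3↔4 J2 <5,0,7>
3×4 − 2×0 − 1×7 = 5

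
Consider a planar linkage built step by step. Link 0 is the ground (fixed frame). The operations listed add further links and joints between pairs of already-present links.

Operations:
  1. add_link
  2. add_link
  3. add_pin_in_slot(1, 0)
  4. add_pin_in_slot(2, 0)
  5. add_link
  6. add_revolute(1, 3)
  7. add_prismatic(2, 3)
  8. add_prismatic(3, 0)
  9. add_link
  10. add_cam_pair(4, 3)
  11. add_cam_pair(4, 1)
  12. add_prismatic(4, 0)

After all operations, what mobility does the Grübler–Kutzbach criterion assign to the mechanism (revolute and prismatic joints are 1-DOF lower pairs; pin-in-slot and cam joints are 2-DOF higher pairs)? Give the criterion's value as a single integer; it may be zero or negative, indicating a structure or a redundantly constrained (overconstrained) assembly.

M = 0

link 0 = ground. State L|J1|J2 = 1|0|0
+link1  2|0|0
+link2  3|0|0
PS(1,0) f=2→J2  3|0|1
PS(2,0) f=2→J2  3|0|2
+link3  4|0|2
R(1,3) f=1→J1  4|1|2
P(2,3) f=1→J1  4|2|2
P(3,0) f=1→J1  4|3|2
+link4  5|3|2
C(4,3) f=2→J2  5|3|3
C(4,1) f=2→J2  5|3|4
P(4,0) f=1→J1  5|4|4
M = 3(5−1)−2·4−4 = 12−8−4 = 0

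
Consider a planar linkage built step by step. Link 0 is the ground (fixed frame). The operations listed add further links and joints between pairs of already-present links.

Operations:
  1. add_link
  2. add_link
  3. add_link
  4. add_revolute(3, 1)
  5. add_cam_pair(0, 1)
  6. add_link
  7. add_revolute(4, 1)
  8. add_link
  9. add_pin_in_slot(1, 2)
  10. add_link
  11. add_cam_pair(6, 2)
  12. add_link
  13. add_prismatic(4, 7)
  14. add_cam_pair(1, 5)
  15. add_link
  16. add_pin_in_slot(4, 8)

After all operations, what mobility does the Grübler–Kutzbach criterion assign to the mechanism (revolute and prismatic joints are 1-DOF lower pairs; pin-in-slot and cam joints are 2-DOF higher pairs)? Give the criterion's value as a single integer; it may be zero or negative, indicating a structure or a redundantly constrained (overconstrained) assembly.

L=1 J1=0 J2=0
add link → L=2 J1=0 J2=0
add link → L=3 J1=0 J2=0
add link → L=4 J1=0 J2=0
R@3,1 dof=1 J1 → L=4 J1=1 J2=0
C@0,1 dof=2 J2 → L=4 J1=1 J2=1
add link → L=5 J1=1 J2=1
R@4,1 dof=1 J1 → L=5 J1=2 J2=1
add link → L=6 J1=2 J2=1
PS@1,2 dof=2 J2 → L=6 J1=2 J2=2
add link → L=7 J1=2 J2=2
C@6,2 dof=2 J2 → L=7 J1=2 J2=3
add link → L=8 J1=2 J2=3
P@4,7 dof=1 J1 → L=8 J1=3 J2=3
C@1,5 dof=2 J2 → L=8 J1=3 J2=4
add link → L=9 J1=3 J2=4
PS@4,8 dof=2 J2 → L=9 J1=3 J2=5
M=3(L−1)−2J1−J2=3·8−2·3−5=13

M = 13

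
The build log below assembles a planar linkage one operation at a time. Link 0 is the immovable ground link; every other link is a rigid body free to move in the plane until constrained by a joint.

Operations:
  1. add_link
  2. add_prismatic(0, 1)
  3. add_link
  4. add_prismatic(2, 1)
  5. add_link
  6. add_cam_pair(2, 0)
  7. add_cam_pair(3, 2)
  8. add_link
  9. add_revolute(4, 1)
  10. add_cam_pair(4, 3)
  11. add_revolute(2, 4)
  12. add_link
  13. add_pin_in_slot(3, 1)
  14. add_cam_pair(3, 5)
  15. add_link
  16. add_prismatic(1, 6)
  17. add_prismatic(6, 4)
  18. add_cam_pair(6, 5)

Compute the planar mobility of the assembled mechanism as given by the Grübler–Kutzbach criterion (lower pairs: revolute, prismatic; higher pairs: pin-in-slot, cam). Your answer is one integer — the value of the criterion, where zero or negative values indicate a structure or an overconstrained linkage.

M = 0

L=1 J1=0 J2=0
add link → L=2 J1=0 J2=0
P@0,1 dof=1 J1 → L=2 J1=1 J2=0
add link → L=3 J1=1 J2=0
P@2,1 dof=1 J1 → L=3 J1=2 J2=0
add link → L=4 J1=2 J2=0
C@2,0 dof=2 J2 → L=4 J1=2 J2=1
C@3,2 dof=2 J2 → L=4 J1=2 J2=2
add link → L=5 J1=2 J2=2
R@4,1 dof=1 J1 → L=5 J1=3 J2=2
C@4,3 dof=2 J2 → L=5 J1=3 J2=3
R@2,4 dof=1 J1 → L=5 J1=4 J2=3
add link → L=6 J1=4 J2=3
PS@3,1 dof=2 J2 → L=6 J1=4 J2=4
C@3,5 dof=2 J2 → L=6 J1=4 J2=5
add link → L=7 J1=4 J2=5
P@1,6 dof=1 J1 → L=7 J1=5 J2=5
P@6,4 dof=1 J1 → L=7 J1=6 J2=5
C@6,5 dof=2 J2 → L=7 J1=6 J2=6
M=3(L−1)−2J1−J2=3·6−2·6−6=0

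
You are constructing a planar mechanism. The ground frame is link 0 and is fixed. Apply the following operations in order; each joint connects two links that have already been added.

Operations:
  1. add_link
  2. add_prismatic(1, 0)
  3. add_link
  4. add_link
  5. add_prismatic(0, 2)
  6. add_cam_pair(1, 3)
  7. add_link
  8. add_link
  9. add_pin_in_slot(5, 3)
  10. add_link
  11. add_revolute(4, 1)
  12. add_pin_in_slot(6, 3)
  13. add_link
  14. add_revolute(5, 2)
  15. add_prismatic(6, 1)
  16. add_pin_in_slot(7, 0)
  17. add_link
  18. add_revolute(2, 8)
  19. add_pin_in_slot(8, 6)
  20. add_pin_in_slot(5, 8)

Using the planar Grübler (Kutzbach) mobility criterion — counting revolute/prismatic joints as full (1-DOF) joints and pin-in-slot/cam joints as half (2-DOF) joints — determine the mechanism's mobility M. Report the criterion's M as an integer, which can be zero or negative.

(L,J1,J2)=(1,0,0); link0 fixed
link1: (2,0,0)
P 1-0 [J1]: (2,1,0)
link2: (3,1,0)
link3: (4,1,0)
P 0-2 [J1]: (4,2,0)
C 1-3 [J2]: (4,2,1)
link4: (5,2,1)
link5: (6,2,1)
PS 5-3 [J2]: (6,2,2)
link6: (7,2,2)
R 4-1 [J1]: (7,3,2)
PS 6-3 [J2]: (7,3,3)
link7: (8,3,3)
R 5-2 [J1]: (8,4,3)
P 6-1 [J1]: (8,5,3)
PS 7-0 [J2]: (8,5,4)
link8: (9,5,4)
R 2-8 [J1]: (9,6,4)
PS 8-6 [J2]: (9,6,5)
PS 5-8 [J2]: (9,6,6)
Grübler: 3·8 − 2·6 − 6 = 6

M = 6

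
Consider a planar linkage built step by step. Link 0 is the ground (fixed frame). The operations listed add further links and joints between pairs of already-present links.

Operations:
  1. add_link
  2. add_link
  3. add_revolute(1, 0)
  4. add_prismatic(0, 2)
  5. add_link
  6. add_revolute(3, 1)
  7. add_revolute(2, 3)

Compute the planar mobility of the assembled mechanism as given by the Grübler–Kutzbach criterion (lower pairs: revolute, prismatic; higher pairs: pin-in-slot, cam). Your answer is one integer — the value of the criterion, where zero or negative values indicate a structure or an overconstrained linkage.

M = 1

(L,J1,J2)=(1,0,0); link0 fixed
link1: (2,0,0)
link2: (3,0,0)
R 1-0 [J1]: (3,1,0)
P 0-2 [J1]: (3,2,0)
link3: (4,2,0)
R 3-1 [J1]: (4,3,0)
R 2-3 [J1]: (4,4,0)
Grübler: 3·3 − 2·4 − 0 = 1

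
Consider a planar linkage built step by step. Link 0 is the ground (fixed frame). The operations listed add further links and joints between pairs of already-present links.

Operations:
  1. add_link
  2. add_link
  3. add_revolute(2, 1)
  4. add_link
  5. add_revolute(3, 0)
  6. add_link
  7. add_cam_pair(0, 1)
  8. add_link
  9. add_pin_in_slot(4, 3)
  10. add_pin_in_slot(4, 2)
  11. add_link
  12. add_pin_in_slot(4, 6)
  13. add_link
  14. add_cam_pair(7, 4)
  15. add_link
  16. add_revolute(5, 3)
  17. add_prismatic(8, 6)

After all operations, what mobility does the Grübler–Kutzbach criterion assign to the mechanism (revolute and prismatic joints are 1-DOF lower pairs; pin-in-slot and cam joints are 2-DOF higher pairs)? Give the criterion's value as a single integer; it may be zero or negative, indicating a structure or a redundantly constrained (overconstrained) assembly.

ground; <1,0,0>
#1 <2,0,0>
#2 <3,0,0>
R:2↔1 J1 <3,1,0>
#3 <4,1,0>
R:3↔0 J1 <4,2,0>
#4 <5,2,0>
C:0↔1 J2 <5,2,1>
#5 <6,2,1>
PS:4↔3 J2 <6,2,2>
PS:4↔2 J2 <6,2,3>
#6 <7,2,3>
PS:4↔6 J2 <7,2,4>
#7 <8,2,4>
C:7↔4 J2 <8,2,5>
#8 <9,2,5>
R:5↔3 J1 <9,3,5>
P:8↔6 J1 <9,4,5>
3×8 − 2×4 − 1×5 = 11

M = 11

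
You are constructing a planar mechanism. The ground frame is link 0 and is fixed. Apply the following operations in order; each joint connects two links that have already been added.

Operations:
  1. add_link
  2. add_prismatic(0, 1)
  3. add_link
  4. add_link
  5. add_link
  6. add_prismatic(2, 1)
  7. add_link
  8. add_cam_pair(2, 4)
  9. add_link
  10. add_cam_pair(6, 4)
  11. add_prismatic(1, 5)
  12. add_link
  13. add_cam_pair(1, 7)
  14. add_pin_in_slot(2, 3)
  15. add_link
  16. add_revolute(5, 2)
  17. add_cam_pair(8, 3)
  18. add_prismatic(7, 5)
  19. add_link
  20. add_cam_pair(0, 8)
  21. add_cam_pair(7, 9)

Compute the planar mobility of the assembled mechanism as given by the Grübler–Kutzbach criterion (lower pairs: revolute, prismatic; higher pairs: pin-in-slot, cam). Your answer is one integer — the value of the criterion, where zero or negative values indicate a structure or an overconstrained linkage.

M = 10

L=1 J1=0 J2=0
add link → L=2 J1=0 J2=0
P@0,1 dof=1 J1 → L=2 J1=1 J2=0
add link → L=3 J1=1 J2=0
add link → L=4 J1=1 J2=0
add link → L=5 J1=1 J2=0
P@2,1 dof=1 J1 → L=5 J1=2 J2=0
add link → L=6 J1=2 J2=0
C@2,4 dof=2 J2 → L=6 J1=2 J2=1
add link → L=7 J1=2 J2=1
C@6,4 dof=2 J2 → L=7 J1=2 J2=2
P@1,5 dof=1 J1 → L=7 J1=3 J2=2
add link → L=8 J1=3 J2=2
C@1,7 dof=2 J2 → L=8 J1=3 J2=3
PS@2,3 dof=2 J2 → L=8 J1=3 J2=4
add link → L=9 J1=3 J2=4
R@5,2 dof=1 J1 → L=9 J1=4 J2=4
C@8,3 dof=2 J2 → L=9 J1=4 J2=5
P@7,5 dof=1 J1 → L=9 J1=5 J2=5
add link → L=10 J1=5 J2=5
C@0,8 dof=2 J2 → L=10 J1=5 J2=6
C@7,9 dof=2 J2 → L=10 J1=5 J2=7
M=3(L−1)−2J1−J2=3·9−2·5−7=10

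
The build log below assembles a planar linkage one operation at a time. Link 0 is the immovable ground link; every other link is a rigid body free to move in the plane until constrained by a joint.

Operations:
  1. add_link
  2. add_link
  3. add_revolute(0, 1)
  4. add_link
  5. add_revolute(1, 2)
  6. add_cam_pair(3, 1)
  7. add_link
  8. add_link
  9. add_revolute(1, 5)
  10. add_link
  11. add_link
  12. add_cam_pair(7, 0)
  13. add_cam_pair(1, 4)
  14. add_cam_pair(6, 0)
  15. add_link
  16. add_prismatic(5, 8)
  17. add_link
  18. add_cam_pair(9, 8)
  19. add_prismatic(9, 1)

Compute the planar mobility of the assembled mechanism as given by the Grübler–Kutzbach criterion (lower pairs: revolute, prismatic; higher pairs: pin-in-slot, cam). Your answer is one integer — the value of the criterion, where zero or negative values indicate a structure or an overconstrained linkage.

link 0 = ground. State L|J1|J2 = 1|0|0
+link1  2|0|0
+link2  3|0|0
R(0,1) f=1→J1  3|1|0
+link3  4|1|0
R(1,2) f=1→J1  4|2|0
C(3,1) f=2→J2  4|2|1
+link4  5|2|1
+link5  6|2|1
R(1,5) f=1→J1  6|3|1
+link6  7|3|1
+link7  8|3|1
C(7,0) f=2→J2  8|3|2
C(1,4) f=2→J2  8|3|3
C(6,0) f=2→J2  8|3|4
+link8  9|3|4
P(5,8) f=1→J1  9|4|4
+link9  10|4|4
C(9,8) f=2→J2  10|4|5
P(9,1) f=1→J1  10|5|5
M = 3(10−1)−2·5−5 = 27−10−5 = 12

M = 12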